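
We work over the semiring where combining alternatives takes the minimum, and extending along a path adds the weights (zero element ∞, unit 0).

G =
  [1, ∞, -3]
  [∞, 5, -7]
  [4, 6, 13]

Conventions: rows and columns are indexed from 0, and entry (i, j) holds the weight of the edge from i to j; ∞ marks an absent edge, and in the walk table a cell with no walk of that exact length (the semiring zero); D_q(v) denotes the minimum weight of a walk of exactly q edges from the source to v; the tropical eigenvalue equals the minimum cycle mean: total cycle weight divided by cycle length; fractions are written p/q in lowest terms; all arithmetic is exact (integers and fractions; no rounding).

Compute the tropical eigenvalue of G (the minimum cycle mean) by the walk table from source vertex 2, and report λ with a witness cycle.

q=0: [∞, ∞, 0]
q=1: [4, 6, 13]
q=2: [5, 11, -1]
q=3: [3, 5, 2]
Optimal cycle mean attained by: cycle 1->2->1, total (-7) + 6, length 2.
Answer: λ = -1/2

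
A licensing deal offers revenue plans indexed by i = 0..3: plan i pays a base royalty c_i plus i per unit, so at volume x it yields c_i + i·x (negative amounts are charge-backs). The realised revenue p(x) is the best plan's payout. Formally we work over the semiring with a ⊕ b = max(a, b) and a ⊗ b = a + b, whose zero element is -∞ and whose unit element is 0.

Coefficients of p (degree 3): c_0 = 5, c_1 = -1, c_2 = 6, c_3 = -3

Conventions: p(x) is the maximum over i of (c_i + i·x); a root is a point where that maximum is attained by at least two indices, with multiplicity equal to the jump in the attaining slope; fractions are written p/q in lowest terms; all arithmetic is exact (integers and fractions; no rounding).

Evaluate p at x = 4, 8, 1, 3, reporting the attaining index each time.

p(4) = max(5+0·4=5, -1+1·4=3, 6+2·4=14, -3+3·4=9) = 14 (attained by i=2)
p(8) = max(5+0·8=5, -1+1·8=7, 6+2·8=22, -3+3·8=21) = 22 (attained by i=2)
p(1) = max(5+0·1=5, -1+1·1=0, 6+2·1=8, -3+3·1=0) = 8 (attained by i=2)
p(3) = max(5+0·3=5, -1+1·3=2, 6+2·3=12, -3+3·3=6) = 12 (attained by i=2)
Answer: p(4) = 14; p(8) = 22; p(1) = 8; p(3) = 12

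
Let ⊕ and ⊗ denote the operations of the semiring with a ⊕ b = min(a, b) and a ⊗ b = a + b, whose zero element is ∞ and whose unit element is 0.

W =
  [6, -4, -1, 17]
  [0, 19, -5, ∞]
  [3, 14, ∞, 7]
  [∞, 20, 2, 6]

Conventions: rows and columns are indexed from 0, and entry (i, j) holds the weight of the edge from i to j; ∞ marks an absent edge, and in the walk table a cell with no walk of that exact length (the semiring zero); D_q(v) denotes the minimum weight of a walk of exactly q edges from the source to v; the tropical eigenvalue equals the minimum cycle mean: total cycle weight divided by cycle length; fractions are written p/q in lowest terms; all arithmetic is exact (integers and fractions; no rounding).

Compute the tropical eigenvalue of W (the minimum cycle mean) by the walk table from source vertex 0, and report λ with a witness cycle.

q=0: [0, ∞, ∞, ∞]
q=1: [6, -4, -1, 17]
q=2: [-4, 2, -9, 6]
q=3: [-6, -8, -5, -2]
q=4: [-8, -10, -13, 2]
Optimal cycle mean attained by: cycle 0->1->0, total (-4) + 0, length 2.
Answer: λ = -2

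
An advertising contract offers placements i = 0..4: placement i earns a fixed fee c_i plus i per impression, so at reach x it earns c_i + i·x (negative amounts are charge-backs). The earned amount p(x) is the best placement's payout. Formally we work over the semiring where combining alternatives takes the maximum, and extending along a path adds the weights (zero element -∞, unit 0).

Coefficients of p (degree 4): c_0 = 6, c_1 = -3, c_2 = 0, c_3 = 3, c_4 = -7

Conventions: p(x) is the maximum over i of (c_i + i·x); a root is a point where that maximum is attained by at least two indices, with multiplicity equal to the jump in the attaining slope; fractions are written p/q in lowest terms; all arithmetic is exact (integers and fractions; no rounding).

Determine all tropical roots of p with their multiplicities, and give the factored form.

hull edge (i=0, c=6) to (i=3, c=3): slope -1, span 3
hull edge (i=3, c=3) to (i=4, c=-7): slope -10, span 1
Factored form: p(x) = -7 ⊗ (x ⊕ 1) ⊗ (x ⊕ 1) ⊗ (x ⊕ 1) ⊗ (x ⊕ 10)
Answer: roots = 1 (mult 3), 10 (mult 1)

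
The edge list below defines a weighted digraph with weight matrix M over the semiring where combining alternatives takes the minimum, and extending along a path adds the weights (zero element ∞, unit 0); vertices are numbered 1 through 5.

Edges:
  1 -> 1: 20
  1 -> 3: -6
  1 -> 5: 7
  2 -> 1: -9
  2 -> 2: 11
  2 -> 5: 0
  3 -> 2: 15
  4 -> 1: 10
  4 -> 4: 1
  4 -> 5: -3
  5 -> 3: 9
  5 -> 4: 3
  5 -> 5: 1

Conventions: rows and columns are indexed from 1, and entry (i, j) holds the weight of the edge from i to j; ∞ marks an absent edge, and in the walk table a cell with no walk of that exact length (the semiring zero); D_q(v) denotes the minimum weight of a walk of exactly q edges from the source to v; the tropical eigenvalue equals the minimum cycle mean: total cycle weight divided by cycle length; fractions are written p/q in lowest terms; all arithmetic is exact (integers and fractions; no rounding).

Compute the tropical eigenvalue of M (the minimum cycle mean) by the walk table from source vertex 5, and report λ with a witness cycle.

q=0: [∞, ∞, ∞, ∞, 0]
q=1: [∞, ∞, 9, 3, 1]
q=2: [13, 24, 10, 4, 0]
q=3: [14, 25, 7, 3, 1]
q=4: [13, 22, 8, 4, 0]
q=5: [13, 23, 7, 3, 1]
Optimal cycle mean attained by: cycle 1->3->2->1, total (-6) + 15 + (-9), length 3.
Answer: λ = 0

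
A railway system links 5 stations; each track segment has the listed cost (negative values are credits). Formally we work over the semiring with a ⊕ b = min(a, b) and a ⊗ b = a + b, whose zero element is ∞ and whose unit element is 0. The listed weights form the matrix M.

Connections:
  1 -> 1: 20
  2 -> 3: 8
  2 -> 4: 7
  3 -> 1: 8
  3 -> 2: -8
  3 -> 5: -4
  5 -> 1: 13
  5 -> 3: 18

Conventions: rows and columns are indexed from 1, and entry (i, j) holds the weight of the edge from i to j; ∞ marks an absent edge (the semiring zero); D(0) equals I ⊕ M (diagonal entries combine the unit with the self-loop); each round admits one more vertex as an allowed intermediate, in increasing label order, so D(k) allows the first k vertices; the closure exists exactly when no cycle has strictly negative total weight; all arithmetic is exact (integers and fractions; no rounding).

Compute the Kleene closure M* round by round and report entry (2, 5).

D(0):
  [0, ∞, ∞, ∞, ∞]
  [∞, 0, 8, 7, ∞]
  [8, -8, 0, ∞, -4]
  [∞, ∞, ∞, 0, ∞]
  [13, ∞, 18, ∞, 0]
D(1):
  [0, ∞, ∞, ∞, ∞]
  [∞, 0, 8, 7, ∞]
  [8, -8, 0, ∞, -4]
  [∞, ∞, ∞, 0, ∞]
  [13, ∞, 18, ∞, 0]
D(2):
  [0, ∞, ∞, ∞, ∞]
  [∞, 0, 8, 7, ∞]
  [8, -8, 0, -1, -4]
  [∞, ∞, ∞, 0, ∞]
  [13, ∞, 18, ∞, 0]
D(3):
  [0, ∞, ∞, ∞, ∞]
  [16, 0, 8, 7, 4]
  [8, -8, 0, -1, -4]
  [∞, ∞, ∞, 0, ∞]
  [13, 10, 18, 17, 0]
D(4):
  [0, ∞, ∞, ∞, ∞]
  [16, 0, 8, 7, 4]
  [8, -8, 0, -1, -4]
  [∞, ∞, ∞, 0, ∞]
  [13, 10, 18, 17, 0]
D(5):
  [0, ∞, ∞, ∞, ∞]
  [16, 0, 8, 7, 4]
  [8, -8, 0, -1, -4]
  [∞, ∞, ∞, 0, ∞]
  [13, 10, 18, 17, 0]
Answer: M*[2][5] = 4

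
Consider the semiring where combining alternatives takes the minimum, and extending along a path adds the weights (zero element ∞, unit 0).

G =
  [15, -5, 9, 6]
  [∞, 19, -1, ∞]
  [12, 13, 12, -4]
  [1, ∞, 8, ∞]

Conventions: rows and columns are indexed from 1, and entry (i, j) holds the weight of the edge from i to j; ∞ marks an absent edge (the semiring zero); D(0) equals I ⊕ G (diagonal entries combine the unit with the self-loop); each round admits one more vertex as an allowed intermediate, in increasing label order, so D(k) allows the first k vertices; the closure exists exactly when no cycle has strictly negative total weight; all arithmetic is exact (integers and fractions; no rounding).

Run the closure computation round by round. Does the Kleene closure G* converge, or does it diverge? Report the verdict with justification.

D(0):
  [0, -5, 9, 6]
  [∞, 0, -1, ∞]
  [12, 13, 0, -4]
  [1, ∞, 8, 0]
D(1):
  [0, -5, 9, 6]
  [∞, 0, -1, ∞]
  [12, 7, 0, -4]
  [1, -4, 8, 0]
D(2):
  [0, -5, -6, 6]
  [∞, 0, -1, ∞]
  [12, 7, 0, -4]
  [1, -4, -5, 0]
Detection: at round 3, diagonal entry (4, 4) turns strictly negative.
Key observation: the cycle 4->1->2->3->4 has total weight 1 + (-5) + (-1) + (-4), which is strictly negative.
Answer: DIVERGES — negative cycle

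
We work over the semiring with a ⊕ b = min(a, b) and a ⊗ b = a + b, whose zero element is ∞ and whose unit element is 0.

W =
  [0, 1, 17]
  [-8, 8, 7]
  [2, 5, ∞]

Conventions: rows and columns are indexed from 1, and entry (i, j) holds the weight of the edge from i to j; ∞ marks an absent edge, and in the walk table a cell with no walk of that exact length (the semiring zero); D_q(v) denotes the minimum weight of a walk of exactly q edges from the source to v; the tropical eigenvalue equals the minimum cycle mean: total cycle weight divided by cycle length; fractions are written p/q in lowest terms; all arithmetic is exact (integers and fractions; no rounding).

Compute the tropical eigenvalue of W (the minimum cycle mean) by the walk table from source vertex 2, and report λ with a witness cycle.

q=0: [∞, 0, ∞]
q=1: [-8, 8, 7]
q=2: [-8, -7, 9]
q=3: [-15, -7, 0]
Optimal cycle mean attained by: cycle 1->2->1, total 1 + (-8), length 2.
Answer: λ = -7/2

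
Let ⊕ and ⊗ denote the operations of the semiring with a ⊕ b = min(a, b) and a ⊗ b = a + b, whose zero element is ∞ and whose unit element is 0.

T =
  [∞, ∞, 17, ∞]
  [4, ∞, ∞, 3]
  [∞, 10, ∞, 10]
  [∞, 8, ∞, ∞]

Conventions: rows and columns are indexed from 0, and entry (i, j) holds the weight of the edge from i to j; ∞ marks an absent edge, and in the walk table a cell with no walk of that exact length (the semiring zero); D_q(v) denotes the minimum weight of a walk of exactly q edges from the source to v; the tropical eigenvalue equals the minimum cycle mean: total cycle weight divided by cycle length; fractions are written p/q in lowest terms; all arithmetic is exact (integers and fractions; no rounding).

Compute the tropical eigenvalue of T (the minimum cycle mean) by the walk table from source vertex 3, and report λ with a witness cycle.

q=0: [∞, ∞, ∞, 0]
q=1: [∞, 8, ∞, ∞]
q=2: [12, ∞, ∞, 11]
q=3: [∞, 19, 29, ∞]
q=4: [23, 39, ∞, 22]
Optimal cycle mean attained by: cycle 1->3->1, total 3 + 8, length 2.
Answer: λ = 11/2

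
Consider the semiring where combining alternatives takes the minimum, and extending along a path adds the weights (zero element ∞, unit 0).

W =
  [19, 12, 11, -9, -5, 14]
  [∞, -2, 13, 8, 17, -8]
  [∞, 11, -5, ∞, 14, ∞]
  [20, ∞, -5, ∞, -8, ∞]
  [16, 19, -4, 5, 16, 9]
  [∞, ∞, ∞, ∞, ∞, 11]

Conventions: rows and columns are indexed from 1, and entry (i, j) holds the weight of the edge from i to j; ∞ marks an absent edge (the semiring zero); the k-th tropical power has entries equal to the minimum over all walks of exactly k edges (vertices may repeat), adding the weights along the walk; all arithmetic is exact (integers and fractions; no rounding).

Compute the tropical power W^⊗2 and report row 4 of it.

W^⊗2:
  [11, 10, -14, 0, -17, 4]
  [28, -4, 3, 6, 0, -10]
  [30, 6, -10, 19, 9, 3]
  [8, 6, -12, -3, 8, 1]
  [25, 7, -9, 7, -3, 11]
  [∞, ∞, ∞, ∞, ∞, 22]
Answer: row 4 of W^⊗2 = [8, 6, -12, -3, 8, 1]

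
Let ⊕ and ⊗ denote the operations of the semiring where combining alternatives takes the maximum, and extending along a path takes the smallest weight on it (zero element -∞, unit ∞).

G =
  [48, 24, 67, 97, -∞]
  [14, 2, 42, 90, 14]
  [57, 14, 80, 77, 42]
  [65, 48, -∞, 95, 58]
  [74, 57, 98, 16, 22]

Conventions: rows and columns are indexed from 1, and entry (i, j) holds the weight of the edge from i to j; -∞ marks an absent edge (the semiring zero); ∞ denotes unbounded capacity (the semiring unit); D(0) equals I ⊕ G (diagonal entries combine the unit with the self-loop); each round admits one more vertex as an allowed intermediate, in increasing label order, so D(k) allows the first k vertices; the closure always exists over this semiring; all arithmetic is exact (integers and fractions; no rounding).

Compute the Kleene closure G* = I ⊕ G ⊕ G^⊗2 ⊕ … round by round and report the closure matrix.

D(0):
  [∞, 24, 67, 97, -∞]
  [14, ∞, 42, 90, 14]
  [57, 14, ∞, 77, 42]
  [65, 48, -∞, ∞, 58]
  [74, 57, 98, 16, ∞]
D(1):
  [∞, 24, 67, 97, -∞]
  [14, ∞, 42, 90, 14]
  [57, 24, ∞, 77, 42]
  [65, 48, 65, ∞, 58]
  [74, 57, 98, 74, ∞]
D(2):
  [∞, 24, 67, 97, 14]
  [14, ∞, 42, 90, 14]
  [57, 24, ∞, 77, 42]
  [65, 48, 65, ∞, 58]
  [74, 57, 98, 74, ∞]
D(3):
  [∞, 24, 67, 97, 42]
  [42, ∞, 42, 90, 42]
  [57, 24, ∞, 77, 42]
  [65, 48, 65, ∞, 58]
  [74, 57, 98, 77, ∞]
D(4):
  [∞, 48, 67, 97, 58]
  [65, ∞, 65, 90, 58]
  [65, 48, ∞, 77, 58]
  [65, 48, 65, ∞, 58]
  [74, 57, 98, 77, ∞]
D(5):
  [∞, 57, 67, 97, 58]
  [65, ∞, 65, 90, 58]
  [65, 57, ∞, 77, 58]
  [65, 57, 65, ∞, 58]
  [74, 57, 98, 77, ∞]
Answer: G* = [[∞, 57, 67, 97, 58], [65, ∞, 65, 90, 58], [65, 57, ∞, 77, 58], [65, 57, 65, ∞, 58], [74, 57, 98, 77, ∞]]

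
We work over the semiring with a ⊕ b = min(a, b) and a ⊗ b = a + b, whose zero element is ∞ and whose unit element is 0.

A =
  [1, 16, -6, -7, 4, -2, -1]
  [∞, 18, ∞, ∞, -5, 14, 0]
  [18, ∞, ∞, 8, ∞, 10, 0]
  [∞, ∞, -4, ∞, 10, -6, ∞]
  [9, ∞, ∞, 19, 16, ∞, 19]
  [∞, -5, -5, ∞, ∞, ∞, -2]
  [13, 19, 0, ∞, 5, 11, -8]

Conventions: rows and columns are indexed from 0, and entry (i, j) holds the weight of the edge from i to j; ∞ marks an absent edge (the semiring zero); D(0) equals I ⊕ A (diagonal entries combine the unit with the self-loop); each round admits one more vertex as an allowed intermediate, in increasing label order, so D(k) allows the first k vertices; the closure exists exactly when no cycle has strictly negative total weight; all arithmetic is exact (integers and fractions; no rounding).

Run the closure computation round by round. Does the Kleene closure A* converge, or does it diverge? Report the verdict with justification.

Detection: at round 0, diagonal entry (6, 6) turns strictly negative.
Key observation: the cycle 6->6 has total weight (-8), which is strictly negative.
Answer: DIVERGES — negative cycle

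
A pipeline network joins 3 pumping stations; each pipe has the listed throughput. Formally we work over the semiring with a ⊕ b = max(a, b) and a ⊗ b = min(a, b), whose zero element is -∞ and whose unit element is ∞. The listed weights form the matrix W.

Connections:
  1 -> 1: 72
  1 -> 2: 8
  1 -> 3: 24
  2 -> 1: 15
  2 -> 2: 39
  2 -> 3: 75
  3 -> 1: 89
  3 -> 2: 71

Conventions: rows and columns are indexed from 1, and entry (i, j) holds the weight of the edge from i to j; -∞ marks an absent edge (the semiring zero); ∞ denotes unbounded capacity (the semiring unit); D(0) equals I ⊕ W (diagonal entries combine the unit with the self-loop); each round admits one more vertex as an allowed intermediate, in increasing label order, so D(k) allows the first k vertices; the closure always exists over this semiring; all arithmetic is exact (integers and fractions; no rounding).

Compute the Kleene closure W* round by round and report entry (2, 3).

D(0):
  [∞, 8, 24]
  [15, ∞, 75]
  [89, 71, ∞]
D(1):
  [∞, 8, 24]
  [15, ∞, 75]
  [89, 71, ∞]
D(2):
  [∞, 8, 24]
  [15, ∞, 75]
  [89, 71, ∞]
D(3):
  [∞, 24, 24]
  [75, ∞, 75]
  [89, 71, ∞]
Answer: W*[2][3] = 75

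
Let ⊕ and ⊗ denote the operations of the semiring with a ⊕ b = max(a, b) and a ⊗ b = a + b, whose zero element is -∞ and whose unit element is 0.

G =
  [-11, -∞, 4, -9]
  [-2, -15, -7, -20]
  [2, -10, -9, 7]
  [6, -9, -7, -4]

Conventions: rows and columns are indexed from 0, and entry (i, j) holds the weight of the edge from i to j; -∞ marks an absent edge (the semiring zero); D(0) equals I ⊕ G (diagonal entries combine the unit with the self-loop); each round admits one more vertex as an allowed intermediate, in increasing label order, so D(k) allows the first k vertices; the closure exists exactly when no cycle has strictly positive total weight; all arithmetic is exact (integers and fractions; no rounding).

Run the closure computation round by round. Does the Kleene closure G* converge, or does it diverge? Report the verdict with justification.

D(0):
  [0, -∞, 4, -9]
  [-2, 0, -7, -20]
  [2, -10, 0, 7]
  [6, -9, -7, 0]
Detection: at round 1, diagonal entry (2, 2) turns strictly positive.
Key observation: the cycle 2->0->2 has total weight 2 + 4, which is strictly positive.
Answer: DIVERGES — positive cycle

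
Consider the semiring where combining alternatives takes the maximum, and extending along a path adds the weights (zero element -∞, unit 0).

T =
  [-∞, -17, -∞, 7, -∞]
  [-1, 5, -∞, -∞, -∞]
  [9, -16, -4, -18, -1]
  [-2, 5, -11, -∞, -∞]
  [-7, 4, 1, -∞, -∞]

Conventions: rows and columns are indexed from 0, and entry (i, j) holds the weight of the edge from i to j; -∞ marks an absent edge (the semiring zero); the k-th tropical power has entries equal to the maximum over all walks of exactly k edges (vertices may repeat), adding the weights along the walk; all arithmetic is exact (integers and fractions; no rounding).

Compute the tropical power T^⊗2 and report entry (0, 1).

T^⊗2:
  [5, 12, -4, -∞, -∞]
  [4, 10, -∞, 6, -∞]
  [5, 3, 0, 16, -5]
  [4, 10, -15, 5, -12]
  [10, 9, -3, 0, 0]
Key observation: the optimum is the walk 0->3->1, with weight 7 + 5 = 12.
Optimal value attained by: walk 0->3->1.
Answer: (T^⊗2)[0][1] = 12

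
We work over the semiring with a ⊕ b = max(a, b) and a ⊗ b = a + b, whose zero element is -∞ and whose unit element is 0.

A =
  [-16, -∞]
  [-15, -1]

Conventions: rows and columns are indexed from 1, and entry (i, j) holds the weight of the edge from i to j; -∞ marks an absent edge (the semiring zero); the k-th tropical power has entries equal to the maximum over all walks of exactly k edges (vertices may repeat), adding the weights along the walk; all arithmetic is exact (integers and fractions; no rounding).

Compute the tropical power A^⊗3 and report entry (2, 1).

A^⊗2:
  [-32, -∞]
  [-16, -2]
A^⊗3:
  [-48, -∞]
  [-17, -3]
Key observation: the optimum is the walk 2->2->2->1, with weight (-1) + (-1) + (-15) = -17.
Optimal value attained by: walk 2->2->2->1.
Answer: (A^⊗3)[2][1] = -17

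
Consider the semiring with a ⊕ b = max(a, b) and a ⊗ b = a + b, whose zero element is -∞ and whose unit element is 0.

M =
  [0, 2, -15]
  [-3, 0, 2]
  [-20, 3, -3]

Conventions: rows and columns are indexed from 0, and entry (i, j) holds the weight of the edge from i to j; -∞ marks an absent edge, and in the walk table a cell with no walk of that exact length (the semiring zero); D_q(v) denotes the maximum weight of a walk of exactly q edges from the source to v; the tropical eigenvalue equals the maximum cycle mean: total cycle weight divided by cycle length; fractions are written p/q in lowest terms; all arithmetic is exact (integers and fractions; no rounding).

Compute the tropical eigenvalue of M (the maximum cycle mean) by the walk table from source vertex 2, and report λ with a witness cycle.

q=0: [-∞, -∞, 0]
q=1: [-20, 3, -3]
q=2: [0, 3, 5]
q=3: [0, 8, 5]
Optimal cycle mean attained by: cycle 1->2->1, total 2 + 3, length 2.
Answer: λ = 5/2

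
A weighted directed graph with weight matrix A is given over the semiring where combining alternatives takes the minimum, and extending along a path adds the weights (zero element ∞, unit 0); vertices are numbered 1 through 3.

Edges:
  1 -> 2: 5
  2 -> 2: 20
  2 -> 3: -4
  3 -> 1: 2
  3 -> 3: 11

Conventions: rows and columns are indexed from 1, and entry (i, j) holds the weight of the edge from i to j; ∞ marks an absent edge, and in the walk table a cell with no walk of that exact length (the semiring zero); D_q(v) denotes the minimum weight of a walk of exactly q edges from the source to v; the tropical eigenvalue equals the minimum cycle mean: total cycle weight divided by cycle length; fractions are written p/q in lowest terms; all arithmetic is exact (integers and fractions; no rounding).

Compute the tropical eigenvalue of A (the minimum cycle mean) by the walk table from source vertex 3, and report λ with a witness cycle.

q=0: [∞, ∞, 0]
q=1: [2, ∞, 11]
q=2: [13, 7, 22]
q=3: [24, 18, 3]
Optimal cycle mean attained by: cycle 1->2->3->1, total 5 + (-4) + 2, length 3.
Answer: λ = 1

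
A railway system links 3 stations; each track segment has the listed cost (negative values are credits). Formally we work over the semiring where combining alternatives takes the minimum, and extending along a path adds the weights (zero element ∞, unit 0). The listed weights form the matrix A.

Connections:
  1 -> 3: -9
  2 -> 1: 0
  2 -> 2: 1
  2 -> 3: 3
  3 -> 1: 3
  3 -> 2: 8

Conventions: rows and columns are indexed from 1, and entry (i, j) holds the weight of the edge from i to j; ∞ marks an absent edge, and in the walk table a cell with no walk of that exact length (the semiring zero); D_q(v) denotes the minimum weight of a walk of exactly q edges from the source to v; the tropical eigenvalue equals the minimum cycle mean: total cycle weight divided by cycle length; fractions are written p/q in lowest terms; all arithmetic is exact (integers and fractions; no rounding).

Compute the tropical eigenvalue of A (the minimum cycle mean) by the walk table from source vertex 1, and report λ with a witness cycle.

q=0: [0, ∞, ∞]
q=1: [∞, ∞, -9]
q=2: [-6, -1, ∞]
q=3: [-1, 0, -15]
Optimal cycle mean attained by: cycle 1->3->1, total (-9) + 3, length 2.
Answer: λ = -3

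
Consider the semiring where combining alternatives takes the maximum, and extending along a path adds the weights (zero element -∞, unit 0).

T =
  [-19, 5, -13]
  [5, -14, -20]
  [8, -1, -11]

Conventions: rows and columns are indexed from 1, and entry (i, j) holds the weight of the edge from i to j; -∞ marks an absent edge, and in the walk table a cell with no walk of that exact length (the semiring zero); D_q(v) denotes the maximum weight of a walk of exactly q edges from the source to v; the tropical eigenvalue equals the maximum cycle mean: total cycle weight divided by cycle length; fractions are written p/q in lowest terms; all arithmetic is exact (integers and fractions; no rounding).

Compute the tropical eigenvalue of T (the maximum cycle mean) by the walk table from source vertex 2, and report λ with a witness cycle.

q=0: [-∞, 0, -∞]
q=1: [5, -14, -20]
q=2: [-9, 10, -8]
q=3: [15, -4, -10]
Optimal cycle mean attained by: cycle 1->2->1, total 5 + 5, length 2.
Answer: λ = 5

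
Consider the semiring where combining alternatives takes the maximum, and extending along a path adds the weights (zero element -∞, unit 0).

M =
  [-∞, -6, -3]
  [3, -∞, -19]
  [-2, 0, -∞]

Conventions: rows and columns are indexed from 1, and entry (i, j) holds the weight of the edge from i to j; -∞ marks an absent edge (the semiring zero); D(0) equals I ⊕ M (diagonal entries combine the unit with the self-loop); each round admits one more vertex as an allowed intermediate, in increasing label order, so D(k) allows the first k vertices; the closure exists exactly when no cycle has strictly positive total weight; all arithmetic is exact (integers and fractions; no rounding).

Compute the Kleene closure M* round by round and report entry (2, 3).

D(0):
  [0, -6, -3]
  [3, 0, -19]
  [-2, 0, 0]
D(1):
  [0, -6, -3]
  [3, 0, 0]
  [-2, 0, 0]
D(2):
  [0, -6, -3]
  [3, 0, 0]
  [3, 0, 0]
D(3):
  [0, -3, -3]
  [3, 0, 0]
  [3, 0, 0]
Answer: M*[2][3] = 0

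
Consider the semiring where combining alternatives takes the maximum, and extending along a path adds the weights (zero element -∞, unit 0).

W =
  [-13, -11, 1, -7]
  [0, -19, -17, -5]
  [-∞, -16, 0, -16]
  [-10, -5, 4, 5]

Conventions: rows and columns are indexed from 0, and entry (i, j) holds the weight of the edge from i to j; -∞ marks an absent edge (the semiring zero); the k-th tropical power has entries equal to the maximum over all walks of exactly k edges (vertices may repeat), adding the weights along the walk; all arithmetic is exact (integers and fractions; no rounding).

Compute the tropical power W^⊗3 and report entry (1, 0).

W^⊗2:
  [-11, -12, 1, -2]
  [-13, -10, 1, 0]
  [-16, -16, 0, -11]
  [-5, 0, 9, 10]
W^⊗3:
  [-12, -7, 2, 3]
  [-10, -5, 4, 5]
  [-16, -16, 0, -6]
  [0, 5, 14, 15]
Key observation: the optimum is the walk 1->3->1->0, with weight (-5) + (-5) + 0 = -10.
Optimal value attained by: walk 1->3->1->0.
Answer: (W^⊗3)[1][0] = -10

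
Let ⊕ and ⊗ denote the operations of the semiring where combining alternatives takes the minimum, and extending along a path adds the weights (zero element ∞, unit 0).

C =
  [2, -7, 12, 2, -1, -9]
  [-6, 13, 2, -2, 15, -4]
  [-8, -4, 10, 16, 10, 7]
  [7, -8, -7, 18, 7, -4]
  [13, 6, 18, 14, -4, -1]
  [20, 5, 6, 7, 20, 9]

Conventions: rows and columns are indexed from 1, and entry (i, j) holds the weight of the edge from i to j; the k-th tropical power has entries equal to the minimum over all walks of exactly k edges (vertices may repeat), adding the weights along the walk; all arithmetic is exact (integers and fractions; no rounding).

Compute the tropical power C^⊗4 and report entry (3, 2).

C^⊗2:
  [-13, -6, -5, -9, -5, -11]
  [-6, -13, -9, -4, -7, -15]
  [-10, -15, -2, -6, -9, -17]
  [-15, -11, -6, -10, 3, -12]
  [0, 2, 5, 4, -8, -5]
  [-2, -1, 0, 3, 14, 1]
C^⊗3:
  [-13, -20, -16, -11, -14, -22]
  [-19, -13, -11, -15, -11, -17]
  [-21, -17, -13, -17, -13, -19]
  [-17, -22, -17, -13, -16, -24]
  [-4, -7, -3, 0, -12, -9]
  [-8, -9, -4, -3, -3, -11]
C^⊗4:
  [-26, -20, -18, -22, -18, -24]
  [-19, -26, -22, -17, -20, -28]
  [-23, -28, -24, -19, -22, -30]
  [-28, -24, -20, -24, -20, -26]
  [-13, -11, -7, -9, -16, -13]
  [-15, -15, -10, -11, -9, -17]
Key observation: the optimum is the walk 3->1->2->1->2, with weight (-8) + (-7) + (-6) + (-7) = -28.
Optimal value attained by: walk 3->1->2->1->2.
Answer: (C^⊗4)[3][2] = -28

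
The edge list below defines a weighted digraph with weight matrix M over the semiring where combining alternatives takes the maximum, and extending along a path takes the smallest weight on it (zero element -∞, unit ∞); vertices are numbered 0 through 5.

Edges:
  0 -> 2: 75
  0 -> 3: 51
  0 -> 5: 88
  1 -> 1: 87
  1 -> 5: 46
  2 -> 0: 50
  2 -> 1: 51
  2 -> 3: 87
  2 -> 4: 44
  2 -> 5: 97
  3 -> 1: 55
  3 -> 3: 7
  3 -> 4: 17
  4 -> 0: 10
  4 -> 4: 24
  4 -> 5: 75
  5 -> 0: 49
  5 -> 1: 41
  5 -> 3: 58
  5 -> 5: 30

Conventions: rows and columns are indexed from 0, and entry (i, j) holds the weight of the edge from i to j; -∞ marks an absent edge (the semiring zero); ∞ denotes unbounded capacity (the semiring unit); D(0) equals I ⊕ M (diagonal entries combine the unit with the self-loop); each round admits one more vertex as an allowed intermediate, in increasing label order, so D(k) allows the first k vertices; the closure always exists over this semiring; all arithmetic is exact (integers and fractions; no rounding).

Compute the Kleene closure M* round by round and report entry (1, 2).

D(0):
  [∞, -∞, 75, 51, -∞, 88]
  [-∞, ∞, -∞, -∞, -∞, 46]
  [50, 51, ∞, 87, 44, 97]
  [-∞, 55, -∞, ∞, 17, -∞]
  [10, -∞, -∞, -∞, ∞, 75]
  [49, 41, -∞, 58, -∞, ∞]
D(1):
  [∞, -∞, 75, 51, -∞, 88]
  [-∞, ∞, -∞, -∞, -∞, 46]
  [50, 51, ∞, 87, 44, 97]
  [-∞, 55, -∞, ∞, 17, -∞]
  [10, -∞, 10, 10, ∞, 75]
  [49, 41, 49, 58, -∞, ∞]
D(2):
  [∞, -∞, 75, 51, -∞, 88]
  [-∞, ∞, -∞, -∞, -∞, 46]
  [50, 51, ∞, 87, 44, 97]
  [-∞, 55, -∞, ∞, 17, 46]
  [10, -∞, 10, 10, ∞, 75]
  [49, 41, 49, 58, -∞, ∞]
D(3):
  [∞, 51, 75, 75, 44, 88]
  [-∞, ∞, -∞, -∞, -∞, 46]
  [50, 51, ∞, 87, 44, 97]
  [-∞, 55, -∞, ∞, 17, 46]
  [10, 10, 10, 10, ∞, 75]
  [49, 49, 49, 58, 44, ∞]
D(4):
  [∞, 55, 75, 75, 44, 88]
  [-∞, ∞, -∞, -∞, -∞, 46]
  [50, 55, ∞, 87, 44, 97]
  [-∞, 55, -∞, ∞, 17, 46]
  [10, 10, 10, 10, ∞, 75]
  [49, 55, 49, 58, 44, ∞]
D(5):
  [∞, 55, 75, 75, 44, 88]
  [-∞, ∞, -∞, -∞, -∞, 46]
  [50, 55, ∞, 87, 44, 97]
  [10, 55, 10, ∞, 17, 46]
  [10, 10, 10, 10, ∞, 75]
  [49, 55, 49, 58, 44, ∞]
D(6):
  [∞, 55, 75, 75, 44, 88]
  [46, ∞, 46, 46, 44, 46]
  [50, 55, ∞, 87, 44, 97]
  [46, 55, 46, ∞, 44, 46]
  [49, 55, 49, 58, ∞, 75]
  [49, 55, 49, 58, 44, ∞]
Answer: M*[1][2] = 46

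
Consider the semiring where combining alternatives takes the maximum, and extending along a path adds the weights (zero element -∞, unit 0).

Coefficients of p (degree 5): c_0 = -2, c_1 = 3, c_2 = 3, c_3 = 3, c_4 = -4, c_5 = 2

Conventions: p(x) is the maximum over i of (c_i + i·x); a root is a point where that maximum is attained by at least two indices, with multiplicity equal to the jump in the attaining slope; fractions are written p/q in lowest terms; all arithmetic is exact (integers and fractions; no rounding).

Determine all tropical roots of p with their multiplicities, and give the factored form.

hull edge (i=0, c=-2) to (i=1, c=3): slope 5, span 1
hull edge (i=1, c=3) to (i=3, c=3): slope 0, span 2
hull edge (i=3, c=3) to (i=5, c=2): slope -1/2, span 2
Factored form: p(x) = 2 ⊗ (x ⊕ (-5)) ⊗ (x ⊕ 0) ⊗ (x ⊕ 0) ⊗ (x ⊕ 1/2) ⊗ (x ⊕ 1/2)
Answer: roots = -5 (mult 1), 0 (mult 2), 1/2 (mult 2)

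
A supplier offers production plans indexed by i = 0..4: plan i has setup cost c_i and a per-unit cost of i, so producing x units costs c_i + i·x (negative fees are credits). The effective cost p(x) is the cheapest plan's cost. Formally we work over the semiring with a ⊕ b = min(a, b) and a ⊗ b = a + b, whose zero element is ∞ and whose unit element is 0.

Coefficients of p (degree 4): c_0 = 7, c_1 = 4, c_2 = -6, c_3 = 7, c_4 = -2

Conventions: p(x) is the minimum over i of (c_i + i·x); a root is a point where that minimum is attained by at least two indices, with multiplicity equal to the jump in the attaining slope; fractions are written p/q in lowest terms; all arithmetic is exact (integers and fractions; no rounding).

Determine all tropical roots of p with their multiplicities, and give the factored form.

hull edge (i=0, c=7) to (i=2, c=-6): slope -13/2, span 2
hull edge (i=2, c=-6) to (i=4, c=-2): slope 2, span 2
Factored form: p(x) = -2 ⊗ (x ⊕ (-2)) ⊗ (x ⊕ (-2)) ⊗ (x ⊕ 13/2) ⊗ (x ⊕ 13/2)
Answer: roots = -2 (mult 2), 13/2 (mult 2)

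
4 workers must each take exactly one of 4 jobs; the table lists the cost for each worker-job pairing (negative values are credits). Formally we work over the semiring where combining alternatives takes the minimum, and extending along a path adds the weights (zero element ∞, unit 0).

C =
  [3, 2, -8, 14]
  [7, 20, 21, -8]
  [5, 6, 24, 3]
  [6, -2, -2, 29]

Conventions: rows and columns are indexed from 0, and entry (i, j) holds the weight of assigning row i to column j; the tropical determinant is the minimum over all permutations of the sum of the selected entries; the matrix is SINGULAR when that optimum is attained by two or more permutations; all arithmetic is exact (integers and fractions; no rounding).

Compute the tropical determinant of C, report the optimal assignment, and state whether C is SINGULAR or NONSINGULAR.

σ = (0, 1, 2, 3): 3 + 20 + 24 + 29 = 76
σ = (0, 1, 3, 2): 3 + 20 + 3 + (-2) = 24
σ = (0, 2, 1, 3): 3 + 21 + 6 + 29 = 59
σ = (0, 2, 3, 1): 3 + 21 + 3 + (-2) = 25
σ = (0, 3, 1, 2): 3 + (-8) + 6 + (-2) = -1
σ = (0, 3, 2, 1): 3 + (-8) + 24 + (-2) = 17
σ = (1, 0, 2, 3): 2 + 7 + 24 + 29 = 62
σ = (1, 0, 3, 2): 2 + 7 + 3 + (-2) = 10
σ = (1, 2, 0, 3): 2 + 21 + 5 + 29 = 57
σ = (1, 2, 3, 0): 2 + 21 + 3 + 6 = 32
σ = (1, 3, 0, 2): 2 + (-8) + 5 + (-2) = -3
σ = (1, 3, 2, 0): 2 + (-8) + 24 + 6 = 24
σ = (2, 0, 1, 3): (-8) + 7 + 6 + 29 = 34
σ = (2, 0, 3, 1): (-8) + 7 + 3 + (-2) = 0
σ = (2, 1, 0, 3): (-8) + 20 + 5 + 29 = 46
σ = (2, 1, 3, 0): (-8) + 20 + 3 + 6 = 21
σ = (2, 3, 0, 1): (-8) + (-8) + 5 + (-2) = -13
σ = (2, 3, 1, 0): (-8) + (-8) + 6 + 6 = -4
σ = (3, 0, 1, 2): 14 + 7 + 6 + (-2) = 25
σ = (3, 0, 2, 1): 14 + 7 + 24 + (-2) = 43
σ = (3, 1, 0, 2): 14 + 20 + 5 + (-2) = 37
σ = (3, 1, 2, 0): 14 + 20 + 24 + 6 = 64
σ = (3, 2, 0, 1): 14 + 21 + 5 + (-2) = 38
σ = (3, 2, 1, 0): 14 + 21 + 6 + 6 = 47
Optimal value attained by: σ = (2, 3, 0, 1).
Answer: det⊕(C) = -13; verdict: NONSINGULAR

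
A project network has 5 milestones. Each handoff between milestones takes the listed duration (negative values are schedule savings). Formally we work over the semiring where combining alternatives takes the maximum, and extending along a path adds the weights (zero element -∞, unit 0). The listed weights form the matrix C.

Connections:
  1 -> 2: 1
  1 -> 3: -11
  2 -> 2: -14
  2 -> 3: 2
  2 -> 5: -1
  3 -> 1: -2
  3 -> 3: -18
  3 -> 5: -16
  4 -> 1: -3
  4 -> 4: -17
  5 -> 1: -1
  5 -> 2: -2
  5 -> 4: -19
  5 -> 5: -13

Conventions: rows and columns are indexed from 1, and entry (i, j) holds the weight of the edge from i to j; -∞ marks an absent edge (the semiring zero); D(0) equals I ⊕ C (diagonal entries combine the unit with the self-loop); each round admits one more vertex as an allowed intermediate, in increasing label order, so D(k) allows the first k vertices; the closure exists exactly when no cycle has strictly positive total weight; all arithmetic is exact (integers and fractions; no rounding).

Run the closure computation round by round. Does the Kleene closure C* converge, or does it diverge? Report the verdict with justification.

D(0):
  [0, 1, -11, -∞, -∞]
  [-∞, 0, 2, -∞, -1]
  [-2, -∞, 0, -∞, -16]
  [-3, -∞, -∞, 0, -∞]
  [-1, -2, -∞, -19, 0]
D(1):
  [0, 1, -11, -∞, -∞]
  [-∞, 0, 2, -∞, -1]
  [-2, -1, 0, -∞, -16]
  [-3, -2, -14, 0, -∞]
  [-1, 0, -12, -19, 0]
Detection: at round 2, diagonal entry (3, 3) turns strictly positive.
Key observation: the cycle 3->1->2->3 has total weight (-2) + 1 + 2, which is strictly positive.
Answer: DIVERGES — positive cycle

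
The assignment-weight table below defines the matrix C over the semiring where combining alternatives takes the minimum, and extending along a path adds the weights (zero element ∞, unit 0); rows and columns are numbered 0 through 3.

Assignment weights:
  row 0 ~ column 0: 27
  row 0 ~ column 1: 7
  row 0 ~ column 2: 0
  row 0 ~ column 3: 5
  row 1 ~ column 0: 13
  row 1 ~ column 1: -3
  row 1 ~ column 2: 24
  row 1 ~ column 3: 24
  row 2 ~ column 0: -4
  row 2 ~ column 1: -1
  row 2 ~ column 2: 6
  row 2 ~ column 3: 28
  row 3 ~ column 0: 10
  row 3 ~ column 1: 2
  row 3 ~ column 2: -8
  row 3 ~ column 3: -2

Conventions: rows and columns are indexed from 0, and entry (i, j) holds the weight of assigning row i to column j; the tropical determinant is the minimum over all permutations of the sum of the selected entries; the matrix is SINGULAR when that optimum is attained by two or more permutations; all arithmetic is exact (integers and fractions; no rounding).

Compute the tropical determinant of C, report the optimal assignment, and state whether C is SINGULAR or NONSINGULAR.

σ = (0, 1, 2, 3): 27 + (-3) + 6 + (-2) = 28
σ = (0, 1, 3, 2): 27 + (-3) + 28 + (-8) = 44
σ = (0, 2, 1, 3): 27 + 24 + (-1) + (-2) = 48
σ = (0, 2, 3, 1): 27 + 24 + 28 + 2 = 81
σ = (0, 3, 1, 2): 27 + 24 + (-1) + (-8) = 42
σ = (0, 3, 2, 1): 27 + 24 + 6 + 2 = 59
σ = (1, 0, 2, 3): 7 + 13 + 6 + (-2) = 24
σ = (1, 0, 3, 2): 7 + 13 + 28 + (-8) = 40
σ = (1, 2, 0, 3): 7 + 24 + (-4) + (-2) = 25
σ = (1, 2, 3, 0): 7 + 24 + 28 + 10 = 69
σ = (1, 3, 0, 2): 7 + 24 + (-4) + (-8) = 19
σ = (1, 3, 2, 0): 7 + 24 + 6 + 10 = 47
σ = (2, 0, 1, 3): 0 + 13 + (-1) + (-2) = 10
σ = (2, 0, 3, 1): 0 + 13 + 28 + 2 = 43
σ = (2, 1, 0, 3): 0 + (-3) + (-4) + (-2) = -9
σ = (2, 1, 3, 0): 0 + (-3) + 28 + 10 = 35
σ = (2, 3, 0, 1): 0 + 24 + (-4) + 2 = 22
σ = (2, 3, 1, 0): 0 + 24 + (-1) + 10 = 33
σ = (3, 0, 1, 2): 5 + 13 + (-1) + (-8) = 9
σ = (3, 0, 2, 1): 5 + 13 + 6 + 2 = 26
σ = (3, 1, 0, 2): 5 + (-3) + (-4) + (-8) = -10
σ = (3, 1, 2, 0): 5 + (-3) + 6 + 10 = 18
σ = (3, 2, 0, 1): 5 + 24 + (-4) + 2 = 27
σ = (3, 2, 1, 0): 5 + 24 + (-1) + 10 = 38
Optimal value attained by: σ = (3, 1, 0, 2).
Answer: det⊕(C) = -10; verdict: NONSINGULAR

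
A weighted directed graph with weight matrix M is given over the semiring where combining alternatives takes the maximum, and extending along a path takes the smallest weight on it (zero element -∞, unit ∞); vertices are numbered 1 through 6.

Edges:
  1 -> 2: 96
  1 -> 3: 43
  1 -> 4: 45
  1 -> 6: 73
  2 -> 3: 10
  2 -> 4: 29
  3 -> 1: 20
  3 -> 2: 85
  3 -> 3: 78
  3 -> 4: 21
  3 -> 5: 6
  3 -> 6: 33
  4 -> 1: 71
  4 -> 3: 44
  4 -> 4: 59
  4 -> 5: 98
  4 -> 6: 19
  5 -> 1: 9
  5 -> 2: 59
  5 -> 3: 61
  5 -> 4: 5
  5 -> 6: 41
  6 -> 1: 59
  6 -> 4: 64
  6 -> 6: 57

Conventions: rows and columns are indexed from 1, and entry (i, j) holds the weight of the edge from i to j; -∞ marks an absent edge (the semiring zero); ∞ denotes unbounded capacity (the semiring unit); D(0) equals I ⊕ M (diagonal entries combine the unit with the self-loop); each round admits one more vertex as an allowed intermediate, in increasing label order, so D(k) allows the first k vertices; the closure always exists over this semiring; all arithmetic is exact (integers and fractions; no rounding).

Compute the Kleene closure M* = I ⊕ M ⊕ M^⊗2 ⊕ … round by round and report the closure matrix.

D(0):
  [∞, 96, 43, 45, -∞, 73]
  [-∞, ∞, 10, 29, -∞, -∞]
  [20, 85, ∞, 21, 6, 33]
  [71, -∞, 44, ∞, 98, 19]
  [9, 59, 61, 5, ∞, 41]
  [59, -∞, -∞, 64, -∞, ∞]
D(1):
  [∞, 96, 43, 45, -∞, 73]
  [-∞, ∞, 10, 29, -∞, -∞]
  [20, 85, ∞, 21, 6, 33]
  [71, 71, 44, ∞, 98, 71]
  [9, 59, 61, 9, ∞, 41]
  [59, 59, 43, 64, -∞, ∞]
D(2):
  [∞, 96, 43, 45, -∞, 73]
  [-∞, ∞, 10, 29, -∞, -∞]
  [20, 85, ∞, 29, 6, 33]
  [71, 71, 44, ∞, 98, 71]
  [9, 59, 61, 29, ∞, 41]
  [59, 59, 43, 64, -∞, ∞]
D(3):
  [∞, 96, 43, 45, 6, 73]
  [10, ∞, 10, 29, 6, 10]
  [20, 85, ∞, 29, 6, 33]
  [71, 71, 44, ∞, 98, 71]
  [20, 61, 61, 29, ∞, 41]
  [59, 59, 43, 64, 6, ∞]
D(4):
  [∞, 96, 44, 45, 45, 73]
  [29, ∞, 29, 29, 29, 29]
  [29, 85, ∞, 29, 29, 33]
  [71, 71, 44, ∞, 98, 71]
  [29, 61, 61, 29, ∞, 41]
  [64, 64, 44, 64, 64, ∞]
D(5):
  [∞, 96, 45, 45, 45, 73]
  [29, ∞, 29, 29, 29, 29]
  [29, 85, ∞, 29, 29, 33]
  [71, 71, 61, ∞, 98, 71]
  [29, 61, 61, 29, ∞, 41]
  [64, 64, 61, 64, 64, ∞]
D(6):
  [∞, 96, 61, 64, 64, 73]
  [29, ∞, 29, 29, 29, 29]
  [33, 85, ∞, 33, 33, 33]
  [71, 71, 61, ∞, 98, 71]
  [41, 61, 61, 41, ∞, 41]
  [64, 64, 61, 64, 64, ∞]
Answer: M* = [[∞, 96, 61, 64, 64, 73], [29, ∞, 29, 29, 29, 29], [33, 85, ∞, 33, 33, 33], [71, 71, 61, ∞, 98, 71], [41, 61, 61, 41, ∞, 41], [64, 64, 61, 64, 64, ∞]]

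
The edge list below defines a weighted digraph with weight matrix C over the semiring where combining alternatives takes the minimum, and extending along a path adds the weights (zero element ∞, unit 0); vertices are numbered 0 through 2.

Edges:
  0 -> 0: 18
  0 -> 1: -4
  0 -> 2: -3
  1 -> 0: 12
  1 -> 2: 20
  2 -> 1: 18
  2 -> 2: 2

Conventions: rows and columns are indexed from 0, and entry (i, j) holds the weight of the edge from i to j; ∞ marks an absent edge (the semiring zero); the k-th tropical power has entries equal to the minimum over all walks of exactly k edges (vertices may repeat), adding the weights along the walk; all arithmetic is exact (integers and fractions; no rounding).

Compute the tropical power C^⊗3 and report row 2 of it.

C^⊗2:
  [8, 14, -1]
  [30, 8, 9]
  [30, 20, 4]
C^⊗3:
  [26, 4, 1]
  [20, 26, 11]
  [32, 22, 6]
Answer: row 2 of C^⊗3 = [32, 22, 6]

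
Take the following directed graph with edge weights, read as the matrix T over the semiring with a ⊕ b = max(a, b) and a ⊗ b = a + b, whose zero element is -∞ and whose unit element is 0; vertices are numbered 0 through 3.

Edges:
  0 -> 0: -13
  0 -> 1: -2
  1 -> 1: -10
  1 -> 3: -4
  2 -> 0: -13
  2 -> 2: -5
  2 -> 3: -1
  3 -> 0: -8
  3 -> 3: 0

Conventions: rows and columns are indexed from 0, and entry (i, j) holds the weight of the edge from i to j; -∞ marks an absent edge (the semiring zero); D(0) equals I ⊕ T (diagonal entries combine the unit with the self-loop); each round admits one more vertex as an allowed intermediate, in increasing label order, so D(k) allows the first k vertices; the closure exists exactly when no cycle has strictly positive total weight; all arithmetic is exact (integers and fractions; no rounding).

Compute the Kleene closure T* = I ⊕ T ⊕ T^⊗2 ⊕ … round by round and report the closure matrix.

D(0):
  [0, -2, -∞, -∞]
  [-∞, 0, -∞, -4]
  [-13, -∞, 0, -1]
  [-8, -∞, -∞, 0]
D(1):
  [0, -2, -∞, -∞]
  [-∞, 0, -∞, -4]
  [-13, -15, 0, -1]
  [-8, -10, -∞, 0]
D(2):
  [0, -2, -∞, -6]
  [-∞, 0, -∞, -4]
  [-13, -15, 0, -1]
  [-8, -10, -∞, 0]
D(3):
  [0, -2, -∞, -6]
  [-∞, 0, -∞, -4]
  [-13, -15, 0, -1]
  [-8, -10, -∞, 0]
D(4):
  [0, -2, -∞, -6]
  [-12, 0, -∞, -4]
  [-9, -11, 0, -1]
  [-8, -10, -∞, 0]
Answer: T* = [[0, -2, -∞, -6], [-12, 0, -∞, -4], [-9, -11, 0, -1], [-8, -10, -∞, 0]]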